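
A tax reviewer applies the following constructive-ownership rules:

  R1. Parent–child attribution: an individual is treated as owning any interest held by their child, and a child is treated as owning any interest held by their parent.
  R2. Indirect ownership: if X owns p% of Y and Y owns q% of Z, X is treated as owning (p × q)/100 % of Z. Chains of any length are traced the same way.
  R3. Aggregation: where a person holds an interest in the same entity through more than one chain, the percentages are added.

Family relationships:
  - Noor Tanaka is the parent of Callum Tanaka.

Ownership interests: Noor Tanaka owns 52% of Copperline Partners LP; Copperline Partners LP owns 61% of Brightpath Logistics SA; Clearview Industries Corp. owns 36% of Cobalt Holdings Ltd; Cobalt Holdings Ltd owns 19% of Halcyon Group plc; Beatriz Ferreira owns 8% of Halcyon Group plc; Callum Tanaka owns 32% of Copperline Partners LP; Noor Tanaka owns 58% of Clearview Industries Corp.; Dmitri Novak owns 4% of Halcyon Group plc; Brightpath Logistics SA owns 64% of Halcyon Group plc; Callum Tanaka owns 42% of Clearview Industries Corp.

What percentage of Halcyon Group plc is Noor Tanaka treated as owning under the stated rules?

39.6336%

By parent–child attribution (R1), Noor Tanaka is treated as also owning Callum Tanaka's interest in Copperline Partners LP, giving 52% + 32% = 84%.
By parent–child attribution (R1), Noor Tanaka is treated as also owning Callum Tanaka's interest in Clearview Industries Corp, giving 58% + 42% = 100%.
Chain via Copperline Partners LP → Brightpath Logistics SA (R2): 84% × 61% × 64% = 32.7936% of Halcyon Group plc.
Chain via Clearview Industries Corp. → Cobalt Holdings Ltd (R2): 100% × 36% × 19% = 6.84% of Halcyon Group plc.
Aggregating (R3): 32.7936% + 6.84% = 39.6336%.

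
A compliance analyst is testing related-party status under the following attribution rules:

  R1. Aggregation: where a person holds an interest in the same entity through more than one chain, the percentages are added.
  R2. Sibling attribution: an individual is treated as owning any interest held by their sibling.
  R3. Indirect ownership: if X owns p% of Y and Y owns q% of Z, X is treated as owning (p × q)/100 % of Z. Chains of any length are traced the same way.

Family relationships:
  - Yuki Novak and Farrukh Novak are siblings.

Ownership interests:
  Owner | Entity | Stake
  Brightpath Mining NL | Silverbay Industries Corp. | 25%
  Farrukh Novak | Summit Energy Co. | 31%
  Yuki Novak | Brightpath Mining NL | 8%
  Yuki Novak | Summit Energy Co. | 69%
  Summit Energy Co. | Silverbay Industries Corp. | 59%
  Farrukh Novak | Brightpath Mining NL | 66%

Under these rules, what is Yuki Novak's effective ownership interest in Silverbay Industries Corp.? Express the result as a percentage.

By sibling attribution (R2), Yuki Novak is treated as also owning Farrukh Novak's interest in Summit Energy Co, giving 69% + 31% = 100%.
By sibling attribution (R2), Yuki Novak is treated as also owning Farrukh Novak's interest in Brightpath Mining NL, giving 8% + 66% = 74%.
Chain via Summit Energy Co. (R3): 100% × 59% = 59% of Silverbay Industries Corp.
Chain via Brightpath Mining NL (R3): 74% × 25% = 18.5% of Silverbay Industries Corp.
Aggregating (R1): 59% + 18.5% = 77.5%.

77.5%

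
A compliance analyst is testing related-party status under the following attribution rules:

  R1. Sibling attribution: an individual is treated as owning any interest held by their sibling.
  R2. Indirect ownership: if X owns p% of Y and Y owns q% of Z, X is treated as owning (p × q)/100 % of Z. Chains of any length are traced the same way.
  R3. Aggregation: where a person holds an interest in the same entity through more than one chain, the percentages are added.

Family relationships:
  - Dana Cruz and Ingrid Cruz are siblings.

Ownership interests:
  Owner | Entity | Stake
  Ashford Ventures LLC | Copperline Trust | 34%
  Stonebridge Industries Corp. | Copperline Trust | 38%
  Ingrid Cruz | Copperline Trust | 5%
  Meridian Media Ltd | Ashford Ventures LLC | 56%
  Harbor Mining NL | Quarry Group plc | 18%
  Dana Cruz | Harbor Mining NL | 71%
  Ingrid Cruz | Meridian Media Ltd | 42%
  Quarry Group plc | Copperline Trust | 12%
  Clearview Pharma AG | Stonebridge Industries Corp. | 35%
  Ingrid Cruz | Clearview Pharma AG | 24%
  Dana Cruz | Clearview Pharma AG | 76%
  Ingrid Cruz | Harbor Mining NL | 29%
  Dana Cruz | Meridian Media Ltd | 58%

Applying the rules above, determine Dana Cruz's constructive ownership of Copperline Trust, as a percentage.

39.5%

By sibling attribution (R1), Dana Cruz is treated as also owning Ingrid Cruz's interest in Harbor Mining NL, giving 71% + 29% = 100%.
By sibling attribution (R1), Dana Cruz is treated as also owning Ingrid Cruz's interest in Clearview Pharma AG, giving 76% + 24% = 100%.
By sibling attribution (R1), Dana Cruz is treated as also owning Ingrid Cruz's interest in Meridian Media Ltd, giving 58% + 42% = 100%.
By sibling attribution (R1), Dana Cruz is treated as owning Ingrid Cruz's 5% interest in Copperline Trust.
Chain via Harbor Mining NL → Quarry Group plc (R2): 100% × 18% × 12% = 2.16% of Copperline Trust.
Chain via Clearview Pharma AG → Stonebridge Industries Corp. (R2): 100% × 35% × 38% = 13.3% of Copperline Trust.
Chain via Meridian Media Ltd → Ashford Ventures LLC (R2): 100% × 56% × 34% = 19.04% of Copperline Trust.
Direct interest in Copperline Trust: 5%.
Aggregating (R3): 2.16% + 13.3% + 19.04% + 5% = 39.5%.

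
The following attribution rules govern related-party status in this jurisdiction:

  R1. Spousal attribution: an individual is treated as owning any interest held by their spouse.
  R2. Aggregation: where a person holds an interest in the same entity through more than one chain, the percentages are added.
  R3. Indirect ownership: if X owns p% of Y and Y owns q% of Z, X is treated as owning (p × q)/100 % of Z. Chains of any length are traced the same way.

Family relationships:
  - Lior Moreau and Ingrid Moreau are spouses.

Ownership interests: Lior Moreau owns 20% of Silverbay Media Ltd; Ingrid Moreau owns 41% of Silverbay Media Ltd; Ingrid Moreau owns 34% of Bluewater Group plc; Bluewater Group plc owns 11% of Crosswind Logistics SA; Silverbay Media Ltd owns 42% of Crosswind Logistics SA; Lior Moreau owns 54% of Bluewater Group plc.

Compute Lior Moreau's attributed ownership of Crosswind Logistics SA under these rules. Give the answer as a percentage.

By spousal attribution (R1), Lior Moreau is treated as also owning Ingrid Moreau's interest in Bluewater Group plc, giving 54% + 34% = 88%.
By spousal attribution (R1), Lior Moreau is treated as also owning Ingrid Moreau's interest in Silverbay Media Ltd, giving 20% + 41% = 61%.
Chain via Bluewater Group plc (R3): 88% × 11% = 9.68% of Crosswind Logistics SA.
Chain via Silverbay Media Ltd (R3): 61% × 42% = 25.62% of Crosswind Logistics SA.
Aggregating (R2): 9.68% + 25.62% = 35.3%.

35.3%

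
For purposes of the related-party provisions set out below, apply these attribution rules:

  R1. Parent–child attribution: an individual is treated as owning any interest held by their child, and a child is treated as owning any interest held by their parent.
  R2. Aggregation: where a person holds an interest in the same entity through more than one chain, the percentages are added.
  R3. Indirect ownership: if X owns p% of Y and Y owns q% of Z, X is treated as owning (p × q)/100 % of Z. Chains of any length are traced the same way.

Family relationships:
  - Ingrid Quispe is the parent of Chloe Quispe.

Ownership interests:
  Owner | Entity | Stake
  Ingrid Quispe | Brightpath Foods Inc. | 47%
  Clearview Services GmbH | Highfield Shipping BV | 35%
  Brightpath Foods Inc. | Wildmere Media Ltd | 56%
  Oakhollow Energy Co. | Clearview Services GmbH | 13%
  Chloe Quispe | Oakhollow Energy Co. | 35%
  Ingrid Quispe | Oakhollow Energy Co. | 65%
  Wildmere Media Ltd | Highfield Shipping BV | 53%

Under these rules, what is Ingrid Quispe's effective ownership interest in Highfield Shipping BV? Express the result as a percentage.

18.4996%

By parent–child attribution (R1), Ingrid Quispe is treated as also owning Chloe Quispe's interest in Oakhollow Energy Co, giving 65% + 35% = 100%.
Chain via Oakhollow Energy Co. → Clearview Services GmbH (R3): 100% × 13% × 35% = 4.55% of Highfield Shipping BV.
Chain via Brightpath Foods Inc. → Wildmere Media Ltd (R3): 47% × 56% × 53% = 13.9496% of Highfield Shipping BV.
Aggregating (R2): 4.55% + 13.9496% = 18.4996%.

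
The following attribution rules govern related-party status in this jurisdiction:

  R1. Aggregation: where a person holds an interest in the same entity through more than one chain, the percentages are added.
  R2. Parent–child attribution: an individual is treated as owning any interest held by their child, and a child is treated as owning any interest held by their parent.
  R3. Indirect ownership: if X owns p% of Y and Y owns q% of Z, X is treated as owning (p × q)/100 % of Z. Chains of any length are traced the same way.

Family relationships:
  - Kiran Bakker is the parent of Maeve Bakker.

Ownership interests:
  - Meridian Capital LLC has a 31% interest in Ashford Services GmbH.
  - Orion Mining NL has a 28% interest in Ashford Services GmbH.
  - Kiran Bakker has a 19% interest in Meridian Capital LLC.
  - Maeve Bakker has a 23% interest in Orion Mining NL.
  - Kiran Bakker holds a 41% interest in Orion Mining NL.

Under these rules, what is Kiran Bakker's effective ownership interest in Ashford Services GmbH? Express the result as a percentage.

By parent–child attribution (R2), Kiran Bakker is treated as also owning Maeve Bakker's interest in Orion Mining NL, giving 41% + 23% = 64%.
Chain via Orion Mining NL (R3): 64% × 28% = 17.92% of Ashford Services GmbH.
Chain via Meridian Capital LLC (R3): 19% × 31% = 5.89% of Ashford Services GmbH.
Aggregating (R1): 17.92% + 5.89% = 23.81%.

23.81%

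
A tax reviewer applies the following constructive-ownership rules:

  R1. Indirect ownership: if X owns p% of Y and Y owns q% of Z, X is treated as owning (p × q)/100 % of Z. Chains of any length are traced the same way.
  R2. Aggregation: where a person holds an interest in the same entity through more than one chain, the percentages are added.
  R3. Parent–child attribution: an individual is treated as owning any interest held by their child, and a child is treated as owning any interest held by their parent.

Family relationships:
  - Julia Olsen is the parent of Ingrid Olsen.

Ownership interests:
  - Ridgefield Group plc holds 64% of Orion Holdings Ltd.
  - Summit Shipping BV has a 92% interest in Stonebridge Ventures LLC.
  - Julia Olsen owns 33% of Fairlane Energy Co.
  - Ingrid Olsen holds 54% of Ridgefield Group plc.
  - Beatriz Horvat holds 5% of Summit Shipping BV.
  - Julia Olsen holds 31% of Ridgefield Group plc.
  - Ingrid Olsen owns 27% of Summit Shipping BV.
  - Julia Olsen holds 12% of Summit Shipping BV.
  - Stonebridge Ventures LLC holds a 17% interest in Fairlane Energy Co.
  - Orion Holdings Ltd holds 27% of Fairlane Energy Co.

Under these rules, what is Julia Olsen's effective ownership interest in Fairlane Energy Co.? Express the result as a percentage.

By parent–child attribution (R3), Julia Olsen is treated as also owning Ingrid Olsen's interest in Ridgefield Group plc, giving 31% + 54% = 85%.
By parent–child attribution (R3), Julia Olsen is treated as also owning Ingrid Olsen's interest in Summit Shipping BV, giving 12% + 27% = 39%.
Chain via Ridgefield Group plc → Orion Holdings Ltd (R1): 85% × 64% × 27% = 14.688% of Fairlane Energy Co.
Chain via Summit Shipping BV → Stonebridge Ventures LLC (R1): 39% × 92% × 17% = 6.0996% of Fairlane Energy Co.
Direct interest in Fairlane Energy Co: 33%.
Aggregating (R2): 14.688% + 6.0996% + 33% = 53.7876%.

53.7876%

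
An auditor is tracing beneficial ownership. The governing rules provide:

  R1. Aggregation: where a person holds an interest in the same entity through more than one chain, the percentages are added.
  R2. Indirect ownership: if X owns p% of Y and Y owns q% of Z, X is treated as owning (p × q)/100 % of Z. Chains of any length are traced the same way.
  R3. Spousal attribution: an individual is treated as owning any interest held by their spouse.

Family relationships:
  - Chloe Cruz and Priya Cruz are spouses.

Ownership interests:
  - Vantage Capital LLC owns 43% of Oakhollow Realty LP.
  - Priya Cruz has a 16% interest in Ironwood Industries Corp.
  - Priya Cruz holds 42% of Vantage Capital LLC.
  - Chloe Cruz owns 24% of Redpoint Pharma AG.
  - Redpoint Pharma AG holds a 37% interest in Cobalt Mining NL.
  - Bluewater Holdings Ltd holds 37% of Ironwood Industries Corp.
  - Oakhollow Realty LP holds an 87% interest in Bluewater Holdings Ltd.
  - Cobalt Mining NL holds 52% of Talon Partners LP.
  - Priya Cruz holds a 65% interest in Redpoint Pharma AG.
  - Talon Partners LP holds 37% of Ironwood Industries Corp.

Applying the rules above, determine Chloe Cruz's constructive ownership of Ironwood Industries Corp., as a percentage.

By spousal attribution (R3), Chloe Cruz is treated as also owning Priya Cruz's interest in Redpoint Pharma AG, giving 24% + 65% = 89%.
By spousal attribution (R3), Chloe Cruz is treated as owning Priya Cruz's 42% interest in Vantage Capital LLC.
By spousal attribution (R3), Chloe Cruz is treated as owning Priya Cruz's 16% interest in Ironwood Industries Corp.
Chain via Redpoint Pharma AG → Cobalt Mining NL → Talon Partners LP (R2): 89% × 37% × 52% × 37% = 6.335732% of Ironwood Industries Corp.
Chain via Vantage Capital LLC → Oakhollow Realty LP → Bluewater Holdings Ltd (R2): 42% × 43% × 87% × 37% = 5.813514% of Ironwood Industries Corp.
Direct interest in Ironwood Industries Corp: 16%.
Aggregating (R1): 6.335732% + 5.813514% + 16% = 28.149246%.

28.149246%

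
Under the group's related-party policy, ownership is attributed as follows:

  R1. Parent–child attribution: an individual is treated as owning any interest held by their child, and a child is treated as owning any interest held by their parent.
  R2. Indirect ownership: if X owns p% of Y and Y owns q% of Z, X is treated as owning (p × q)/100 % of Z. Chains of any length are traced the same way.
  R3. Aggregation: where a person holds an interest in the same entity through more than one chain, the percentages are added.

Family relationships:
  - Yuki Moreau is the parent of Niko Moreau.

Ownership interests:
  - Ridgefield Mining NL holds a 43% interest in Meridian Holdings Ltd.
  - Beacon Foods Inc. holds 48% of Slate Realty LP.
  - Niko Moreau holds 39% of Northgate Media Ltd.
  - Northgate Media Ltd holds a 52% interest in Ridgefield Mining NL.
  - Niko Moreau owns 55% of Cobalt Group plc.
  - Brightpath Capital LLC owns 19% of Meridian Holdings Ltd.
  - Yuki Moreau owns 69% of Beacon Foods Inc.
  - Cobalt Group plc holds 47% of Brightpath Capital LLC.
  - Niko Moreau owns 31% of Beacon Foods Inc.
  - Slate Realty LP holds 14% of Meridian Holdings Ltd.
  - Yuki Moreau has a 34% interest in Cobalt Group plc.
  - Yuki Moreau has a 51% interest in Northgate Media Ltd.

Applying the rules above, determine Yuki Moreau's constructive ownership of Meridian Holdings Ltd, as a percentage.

34.7917%

By parent–child attribution (R1), Yuki Moreau is treated as also owning Niko Moreau's interest in Beacon Foods Inc, giving 69% + 31% = 100%.
By parent–child attribution (R1), Yuki Moreau is treated as also owning Niko Moreau's interest in Cobalt Group plc, giving 34% + 55% = 89%.
By parent–child attribution (R1), Yuki Moreau is treated as also owning Niko Moreau's interest in Northgate Media Ltd, giving 51% + 39% = 90%.
Chain via Beacon Foods Inc. → Slate Realty LP (R2): 100% × 48% × 14% = 6.72% of Meridian Holdings Ltd.
Chain via Cobalt Group plc → Brightpath Capital LLC (R2): 89% × 47% × 19% = 7.9477% of Meridian Holdings Ltd.
Chain via Northgate Media Ltd → Ridgefield Mining NL (R2): 90% × 52% × 43% = 20.124% of Meridian Holdings Ltd.
Aggregating (R3): 6.72% + 7.9477% + 20.124% = 34.7917%.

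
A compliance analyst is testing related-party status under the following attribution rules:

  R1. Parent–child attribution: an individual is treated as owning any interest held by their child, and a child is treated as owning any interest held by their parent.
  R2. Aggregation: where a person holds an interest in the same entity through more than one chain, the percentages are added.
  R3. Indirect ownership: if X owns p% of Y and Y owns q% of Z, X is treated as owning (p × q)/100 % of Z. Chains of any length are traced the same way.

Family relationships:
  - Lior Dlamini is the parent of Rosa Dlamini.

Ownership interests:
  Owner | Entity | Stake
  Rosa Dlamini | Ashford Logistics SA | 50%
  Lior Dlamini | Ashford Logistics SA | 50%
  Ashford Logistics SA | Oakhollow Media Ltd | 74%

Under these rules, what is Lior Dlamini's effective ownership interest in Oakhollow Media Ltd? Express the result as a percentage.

74%

By parent–child attribution (R1), Lior Dlamini is treated as also owning Rosa Dlamini's interest in Ashford Logistics SA, giving 50% + 50% = 100%.
Chain via Ashford Logistics SA (R3): 100% × 74% = 74% of Oakhollow Media Ltd.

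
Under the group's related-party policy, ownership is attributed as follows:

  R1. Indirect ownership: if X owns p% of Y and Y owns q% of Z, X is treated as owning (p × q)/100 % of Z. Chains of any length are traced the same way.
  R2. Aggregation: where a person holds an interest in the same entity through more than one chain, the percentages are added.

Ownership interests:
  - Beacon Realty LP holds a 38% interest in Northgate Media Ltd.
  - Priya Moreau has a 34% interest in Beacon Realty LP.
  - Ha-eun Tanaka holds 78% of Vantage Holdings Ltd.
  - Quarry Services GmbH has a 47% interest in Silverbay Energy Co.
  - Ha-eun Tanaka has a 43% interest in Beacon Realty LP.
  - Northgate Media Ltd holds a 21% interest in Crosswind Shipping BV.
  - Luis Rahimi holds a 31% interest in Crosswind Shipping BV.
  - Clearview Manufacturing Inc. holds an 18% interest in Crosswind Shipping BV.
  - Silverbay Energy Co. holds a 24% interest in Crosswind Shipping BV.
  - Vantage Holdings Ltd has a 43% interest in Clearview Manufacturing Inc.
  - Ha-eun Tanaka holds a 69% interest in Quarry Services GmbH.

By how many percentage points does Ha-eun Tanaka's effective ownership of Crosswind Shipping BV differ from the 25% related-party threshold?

Chain via Beacon Realty LP → Northgate Media Ltd (R1): 43% × 38% × 21% = 3.4314% of Crosswind Shipping BV.
Chain via Quarry Services GmbH → Silverbay Energy Co. (R1): 69% × 47% × 24% = 7.7832% of Crosswind Shipping BV.
Chain via Vantage Holdings Ltd → Clearview Manufacturing Inc. (R1): 78% × 43% × 18% = 6.0372% of Crosswind Shipping BV.
Aggregating (R2): 3.4314% + 7.7832% + 6.0372% = 17.2518%.
17.2518% falls short of the 25% threshold by 7.7482 percentage points.

7.7482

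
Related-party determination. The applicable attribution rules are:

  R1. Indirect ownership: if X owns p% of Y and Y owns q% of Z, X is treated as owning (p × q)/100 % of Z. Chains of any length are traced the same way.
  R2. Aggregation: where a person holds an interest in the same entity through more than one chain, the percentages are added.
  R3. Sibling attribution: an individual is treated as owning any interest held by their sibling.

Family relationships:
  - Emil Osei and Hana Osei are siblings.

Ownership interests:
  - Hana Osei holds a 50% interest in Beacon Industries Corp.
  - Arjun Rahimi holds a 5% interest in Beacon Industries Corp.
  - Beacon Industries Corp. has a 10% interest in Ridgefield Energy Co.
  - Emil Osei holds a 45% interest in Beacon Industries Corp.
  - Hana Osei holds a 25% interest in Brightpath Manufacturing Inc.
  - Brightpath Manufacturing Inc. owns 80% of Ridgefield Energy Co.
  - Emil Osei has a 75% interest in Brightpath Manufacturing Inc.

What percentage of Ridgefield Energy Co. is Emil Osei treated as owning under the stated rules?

By sibling attribution (R3), Emil Osei is treated as also owning Hana Osei's interest in Beacon Industries Corp, giving 45% + 50% = 95%.
By sibling attribution (R3), Emil Osei is treated as also owning Hana Osei's interest in Brightpath Manufacturing Inc, giving 75% + 25% = 100%.
Chain via Beacon Industries Corp. (R1): 95% × 10% = 9.5% of Ridgefield Energy Co.
Chain via Brightpath Manufacturing Inc. (R1): 100% × 80% = 80% of Ridgefield Energy Co.
Aggregating (R2): 9.5% + 80% = 89.5%.

89.5%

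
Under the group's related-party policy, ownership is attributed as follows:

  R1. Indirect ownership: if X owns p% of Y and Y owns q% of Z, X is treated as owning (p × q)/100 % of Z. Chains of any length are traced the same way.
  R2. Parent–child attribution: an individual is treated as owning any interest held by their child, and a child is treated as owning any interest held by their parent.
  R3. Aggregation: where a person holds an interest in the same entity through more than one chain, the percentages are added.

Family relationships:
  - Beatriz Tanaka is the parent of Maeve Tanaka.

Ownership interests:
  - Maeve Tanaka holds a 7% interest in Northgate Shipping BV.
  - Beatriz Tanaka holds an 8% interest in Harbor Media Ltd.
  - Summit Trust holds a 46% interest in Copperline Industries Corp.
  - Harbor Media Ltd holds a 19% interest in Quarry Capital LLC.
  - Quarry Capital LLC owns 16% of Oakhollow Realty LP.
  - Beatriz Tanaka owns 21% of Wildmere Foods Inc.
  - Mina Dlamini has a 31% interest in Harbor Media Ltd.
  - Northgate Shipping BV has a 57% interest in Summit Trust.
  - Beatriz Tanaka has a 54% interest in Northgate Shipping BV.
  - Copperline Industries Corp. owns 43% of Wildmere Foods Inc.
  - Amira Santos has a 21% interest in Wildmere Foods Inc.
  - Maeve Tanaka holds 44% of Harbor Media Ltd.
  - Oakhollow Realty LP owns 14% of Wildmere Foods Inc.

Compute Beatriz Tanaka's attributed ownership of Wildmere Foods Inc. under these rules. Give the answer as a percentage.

28.098818%

By parent–child attribution (R2), Beatriz Tanaka is treated as also owning Maeve Tanaka's interest in Harbor Media Ltd, giving 8% + 44% = 52%.
By parent–child attribution (R2), Beatriz Tanaka is treated as also owning Maeve Tanaka's interest in Northgate Shipping BV, giving 54% + 7% = 61%.
Chain via Harbor Media Ltd → Quarry Capital LLC → Oakhollow Realty LP (R1): 52% × 19% × 16% × 14% = 0.221312% of Wildmere Foods Inc.
Chain via Northgate Shipping BV → Summit Trust → Copperline Industries Corp. (R1): 61% × 57% × 46% × 43% = 6.877506% of Wildmere Foods Inc.
Direct interest in Wildmere Foods Inc: 21%.
Aggregating (R3): 0.221312% + 6.877506% + 21% = 28.098818%.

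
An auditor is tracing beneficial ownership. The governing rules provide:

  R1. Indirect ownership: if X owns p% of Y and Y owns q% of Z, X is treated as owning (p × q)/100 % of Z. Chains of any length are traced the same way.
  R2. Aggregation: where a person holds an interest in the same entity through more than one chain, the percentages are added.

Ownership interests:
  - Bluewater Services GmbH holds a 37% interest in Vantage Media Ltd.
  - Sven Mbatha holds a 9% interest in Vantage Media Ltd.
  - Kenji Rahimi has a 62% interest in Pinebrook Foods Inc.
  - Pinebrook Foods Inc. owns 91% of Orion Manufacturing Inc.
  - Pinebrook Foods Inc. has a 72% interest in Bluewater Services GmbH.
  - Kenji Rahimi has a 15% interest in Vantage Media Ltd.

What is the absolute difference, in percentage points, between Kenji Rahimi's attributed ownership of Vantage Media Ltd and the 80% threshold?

48.4832

Chain via Pinebrook Foods Inc. → Bluewater Services GmbH (R1): 62% × 72% × 37% = 16.5168% of Vantage Media Ltd.
Direct interest in Vantage Media Ltd: 15%.
Aggregating (R2): 16.5168% + 15% = 31.5168%.
31.5168% falls short of the 80% threshold by 48.4832 percentage points.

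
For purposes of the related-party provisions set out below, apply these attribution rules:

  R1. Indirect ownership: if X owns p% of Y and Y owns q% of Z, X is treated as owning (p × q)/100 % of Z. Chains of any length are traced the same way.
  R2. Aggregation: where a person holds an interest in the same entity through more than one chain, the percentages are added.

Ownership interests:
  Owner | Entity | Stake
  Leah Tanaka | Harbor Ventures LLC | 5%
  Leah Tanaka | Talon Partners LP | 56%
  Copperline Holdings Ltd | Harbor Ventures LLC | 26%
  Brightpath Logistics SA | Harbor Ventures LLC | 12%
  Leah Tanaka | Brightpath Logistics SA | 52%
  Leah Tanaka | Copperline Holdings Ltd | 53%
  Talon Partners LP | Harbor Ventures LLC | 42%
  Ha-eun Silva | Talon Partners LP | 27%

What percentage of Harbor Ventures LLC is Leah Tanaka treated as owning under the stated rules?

Chain via Copperline Holdings Ltd (R1): 53% × 26% = 13.78% of Harbor Ventures LLC.
Chain via Brightpath Logistics SA (R1): 52% × 12% = 6.24% of Harbor Ventures LLC.
Chain via Talon Partners LP (R1): 56% × 42% = 23.52% of Harbor Ventures LLC.
Direct interest in Harbor Ventures LLC: 5%.
Aggregating (R2): 13.78% + 6.24% + 23.52% + 5% = 48.54%.

48.54%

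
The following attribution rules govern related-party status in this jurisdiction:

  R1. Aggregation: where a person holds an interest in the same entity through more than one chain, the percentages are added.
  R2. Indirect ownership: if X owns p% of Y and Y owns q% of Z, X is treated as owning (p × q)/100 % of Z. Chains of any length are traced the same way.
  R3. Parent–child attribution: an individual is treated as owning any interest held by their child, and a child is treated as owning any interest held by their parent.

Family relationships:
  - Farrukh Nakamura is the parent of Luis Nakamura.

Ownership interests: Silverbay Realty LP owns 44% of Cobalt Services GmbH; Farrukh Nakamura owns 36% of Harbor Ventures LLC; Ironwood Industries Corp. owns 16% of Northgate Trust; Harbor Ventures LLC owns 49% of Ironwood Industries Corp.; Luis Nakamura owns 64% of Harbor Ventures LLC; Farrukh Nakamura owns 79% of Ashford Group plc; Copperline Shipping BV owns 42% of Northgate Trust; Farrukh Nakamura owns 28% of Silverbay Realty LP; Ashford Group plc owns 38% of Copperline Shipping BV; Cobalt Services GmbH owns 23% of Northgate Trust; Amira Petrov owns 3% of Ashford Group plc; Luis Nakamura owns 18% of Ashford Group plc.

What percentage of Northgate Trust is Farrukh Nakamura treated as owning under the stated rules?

By parent–child attribution (R3), Farrukh Nakamura is treated as also owning Luis Nakamura's interest in Ashford Group plc, giving 79% + 18% = 97%.
By parent–child attribution (R3), Farrukh Nakamura is treated as also owning Luis Nakamura's interest in Harbor Ventures LLC, giving 36% + 64% = 100%.
Chain via Ashford Group plc → Copperline Shipping BV (R2): 97% × 38% × 42% = 15.4812% of Northgate Trust.
Chain via Harbor Ventures LLC → Ironwood Industries Corp. (R2): 100% × 49% × 16% = 7.84% of Northgate Trust.
Chain via Silverbay Realty LP → Cobalt Services GmbH (R2): 28% × 44% × 23% = 2.8336% of Northgate Trust.
Aggregating (R1): 15.4812% + 7.84% + 2.8336% = 26.1548%.

26.1548%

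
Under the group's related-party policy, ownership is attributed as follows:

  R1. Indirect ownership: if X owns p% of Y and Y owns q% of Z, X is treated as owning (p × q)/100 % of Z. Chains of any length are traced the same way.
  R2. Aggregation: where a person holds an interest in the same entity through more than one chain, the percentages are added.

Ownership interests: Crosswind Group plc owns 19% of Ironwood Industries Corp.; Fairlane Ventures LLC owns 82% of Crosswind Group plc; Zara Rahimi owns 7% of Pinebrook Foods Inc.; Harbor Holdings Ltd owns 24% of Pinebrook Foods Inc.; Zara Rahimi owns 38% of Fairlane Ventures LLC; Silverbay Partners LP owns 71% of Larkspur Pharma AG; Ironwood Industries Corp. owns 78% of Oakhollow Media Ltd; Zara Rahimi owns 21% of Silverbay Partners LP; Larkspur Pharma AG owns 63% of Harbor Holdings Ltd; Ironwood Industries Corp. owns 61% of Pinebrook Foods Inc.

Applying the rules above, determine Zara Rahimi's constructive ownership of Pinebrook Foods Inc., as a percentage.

Chain via Silverbay Partners LP → Larkspur Pharma AG → Harbor Holdings Ltd (R1): 21% × 71% × 63% × 24% = 2.254392% of Pinebrook Foods Inc.
Chain via Fairlane Ventures LLC → Crosswind Group plc → Ironwood Industries Corp. (R1): 38% × 82% × 19% × 61% = 3.611444% of Pinebrook Foods Inc.
Direct interest in Pinebrook Foods Inc: 7%.
Aggregating (R2): 2.254392% + 3.611444% + 7% = 12.865836%.

12.865836%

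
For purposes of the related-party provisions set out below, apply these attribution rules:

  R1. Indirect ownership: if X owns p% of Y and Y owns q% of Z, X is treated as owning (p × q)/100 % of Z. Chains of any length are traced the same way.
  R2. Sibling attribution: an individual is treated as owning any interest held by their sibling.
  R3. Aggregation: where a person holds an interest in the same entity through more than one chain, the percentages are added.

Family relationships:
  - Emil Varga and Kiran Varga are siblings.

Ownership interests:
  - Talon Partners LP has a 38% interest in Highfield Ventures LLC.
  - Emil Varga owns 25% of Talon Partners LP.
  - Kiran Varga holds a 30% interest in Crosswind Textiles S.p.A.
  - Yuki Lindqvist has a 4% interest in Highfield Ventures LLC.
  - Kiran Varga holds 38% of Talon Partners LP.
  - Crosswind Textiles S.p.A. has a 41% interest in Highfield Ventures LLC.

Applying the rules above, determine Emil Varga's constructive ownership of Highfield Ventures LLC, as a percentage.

By sibling attribution (R2), Emil Varga is treated as also owning Kiran Varga's interest in Talon Partners LP, giving 25% + 38% = 63%.
By sibling attribution (R2), Emil Varga is treated as owning Kiran Varga's 30% interest in Crosswind Textiles S.p.A.
Chain via Talon Partners LP (R1): 63% × 38% = 23.94% of Highfield Ventures LLC.
Chain via Crosswind Textiles S.p.A. (R1): 30% × 41% = 12.3% of Highfield Ventures LLC.
Aggregating (R3): 23.94% + 12.3% = 36.24%.

36.24%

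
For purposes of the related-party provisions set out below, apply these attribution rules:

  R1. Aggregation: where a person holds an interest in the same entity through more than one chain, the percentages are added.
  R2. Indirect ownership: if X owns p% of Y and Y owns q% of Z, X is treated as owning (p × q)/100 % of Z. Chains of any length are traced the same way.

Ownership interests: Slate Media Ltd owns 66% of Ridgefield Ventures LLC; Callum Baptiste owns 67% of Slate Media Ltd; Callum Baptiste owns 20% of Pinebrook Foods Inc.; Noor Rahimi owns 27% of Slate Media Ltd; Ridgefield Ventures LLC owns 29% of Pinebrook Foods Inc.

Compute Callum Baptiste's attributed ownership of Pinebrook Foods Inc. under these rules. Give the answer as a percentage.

Chain via Slate Media Ltd → Ridgefield Ventures LLC (R2): 67% × 66% × 29% = 12.8238% of Pinebrook Foods Inc.
Direct interest in Pinebrook Foods Inc: 20%.
Aggregating (R1): 12.8238% + 20% = 32.8238%.

32.8238%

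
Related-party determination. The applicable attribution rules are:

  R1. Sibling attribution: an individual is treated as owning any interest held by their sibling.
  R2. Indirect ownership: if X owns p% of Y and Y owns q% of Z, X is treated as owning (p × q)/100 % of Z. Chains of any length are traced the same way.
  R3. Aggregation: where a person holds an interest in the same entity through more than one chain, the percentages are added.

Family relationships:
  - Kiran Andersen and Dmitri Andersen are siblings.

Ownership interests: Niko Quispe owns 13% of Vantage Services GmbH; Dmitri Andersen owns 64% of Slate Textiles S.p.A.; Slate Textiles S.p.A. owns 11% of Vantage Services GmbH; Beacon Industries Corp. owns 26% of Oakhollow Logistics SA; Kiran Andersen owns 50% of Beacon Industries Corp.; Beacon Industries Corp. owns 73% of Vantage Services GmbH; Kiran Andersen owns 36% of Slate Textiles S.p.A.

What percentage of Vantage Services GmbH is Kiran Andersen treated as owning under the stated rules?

47.5%

By sibling attribution (R1), Kiran Andersen is treated as also owning Dmitri Andersen's interest in Slate Textiles S.p.A, giving 36% + 64% = 100%.
Chain via Slate Textiles S.p.A. (R2): 100% × 11% = 11% of Vantage Services GmbH.
Chain via Beacon Industries Corp. (R2): 50% × 73% = 36.5% of Vantage Services GmbH.
Aggregating (R3): 11% + 36.5% = 47.5%.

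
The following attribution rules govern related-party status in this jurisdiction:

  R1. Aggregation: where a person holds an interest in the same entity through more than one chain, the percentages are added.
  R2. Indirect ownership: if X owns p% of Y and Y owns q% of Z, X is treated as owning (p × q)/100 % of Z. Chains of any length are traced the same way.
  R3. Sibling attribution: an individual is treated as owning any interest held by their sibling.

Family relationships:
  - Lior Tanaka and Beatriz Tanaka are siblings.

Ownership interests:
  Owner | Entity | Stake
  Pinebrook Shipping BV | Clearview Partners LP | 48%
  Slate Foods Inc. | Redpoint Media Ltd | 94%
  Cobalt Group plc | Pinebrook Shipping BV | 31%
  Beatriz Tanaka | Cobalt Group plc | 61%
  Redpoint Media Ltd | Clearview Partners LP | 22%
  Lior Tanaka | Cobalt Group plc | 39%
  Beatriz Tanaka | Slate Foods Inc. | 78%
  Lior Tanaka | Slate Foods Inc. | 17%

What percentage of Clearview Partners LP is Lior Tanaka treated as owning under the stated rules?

34.526%

By sibling attribution (R3), Lior Tanaka is treated as also owning Beatriz Tanaka's interest in Cobalt Group plc, giving 39% + 61% = 100%.
By sibling attribution (R3), Lior Tanaka is treated as also owning Beatriz Tanaka's interest in Slate Foods Inc, giving 17% + 78% = 95%.
Chain via Cobalt Group plc → Pinebrook Shipping BV (R2): 100% × 31% × 48% = 14.88% of Clearview Partners LP.
Chain via Slate Foods Inc. → Redpoint Media Ltd (R2): 95% × 94% × 22% = 19.646% of Clearview Partners LP.
Aggregating (R1): 14.88% + 19.646% = 34.526%.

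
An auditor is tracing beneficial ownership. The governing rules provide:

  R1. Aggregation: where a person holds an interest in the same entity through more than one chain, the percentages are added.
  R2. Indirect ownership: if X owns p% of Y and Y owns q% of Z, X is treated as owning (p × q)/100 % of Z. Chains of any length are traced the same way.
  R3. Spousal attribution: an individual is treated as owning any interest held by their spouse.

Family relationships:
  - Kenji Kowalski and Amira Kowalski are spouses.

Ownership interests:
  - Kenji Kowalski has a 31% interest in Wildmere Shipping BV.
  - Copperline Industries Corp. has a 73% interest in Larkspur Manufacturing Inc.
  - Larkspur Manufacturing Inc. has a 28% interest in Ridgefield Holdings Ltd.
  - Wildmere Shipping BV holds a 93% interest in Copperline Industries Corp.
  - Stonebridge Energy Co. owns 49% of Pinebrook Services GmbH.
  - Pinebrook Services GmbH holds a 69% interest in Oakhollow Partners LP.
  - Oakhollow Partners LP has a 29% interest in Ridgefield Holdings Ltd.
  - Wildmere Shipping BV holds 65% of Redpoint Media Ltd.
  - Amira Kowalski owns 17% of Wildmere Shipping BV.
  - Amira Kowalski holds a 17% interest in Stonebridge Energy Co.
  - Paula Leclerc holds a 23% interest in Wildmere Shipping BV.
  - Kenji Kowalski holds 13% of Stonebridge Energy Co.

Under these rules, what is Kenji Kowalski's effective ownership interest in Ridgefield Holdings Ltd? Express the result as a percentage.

12.065886%

By spousal attribution (R3), Kenji Kowalski is treated as also owning Amira Kowalski's interest in Wildmere Shipping BV, giving 31% + 17% = 48%.
By spousal attribution (R3), Kenji Kowalski is treated as also owning Amira Kowalski's interest in Stonebridge Energy Co, giving 13% + 17% = 30%.
Chain via Wildmere Shipping BV → Copperline Industries Corp. → Larkspur Manufacturing Inc. (R2): 48% × 93% × 73% × 28% = 9.124416% of Ridgefield Holdings Ltd.
Chain via Stonebridge Energy Co. → Pinebrook Services GmbH → Oakhollow Partners LP (R2): 30% × 49% × 69% × 29% = 2.94147% of Ridgefield Holdings Ltd.
Aggregating (R1): 9.124416% + 2.94147% = 12.065886%.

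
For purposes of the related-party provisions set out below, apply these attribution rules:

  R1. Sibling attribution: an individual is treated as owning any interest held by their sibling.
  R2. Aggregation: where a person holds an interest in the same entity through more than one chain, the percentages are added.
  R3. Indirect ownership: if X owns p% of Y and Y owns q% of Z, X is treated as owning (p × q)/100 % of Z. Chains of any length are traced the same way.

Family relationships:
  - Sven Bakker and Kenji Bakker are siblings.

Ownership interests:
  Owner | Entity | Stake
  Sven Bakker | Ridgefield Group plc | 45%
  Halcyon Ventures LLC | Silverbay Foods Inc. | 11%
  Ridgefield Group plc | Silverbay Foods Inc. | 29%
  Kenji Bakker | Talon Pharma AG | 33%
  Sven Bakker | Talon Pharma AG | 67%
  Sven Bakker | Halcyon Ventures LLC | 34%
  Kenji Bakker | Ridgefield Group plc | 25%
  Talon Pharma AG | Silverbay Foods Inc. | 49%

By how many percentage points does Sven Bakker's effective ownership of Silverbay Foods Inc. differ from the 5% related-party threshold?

68.04

By sibling attribution (R1), Sven Bakker is treated as also owning Kenji Bakker's interest in Ridgefield Group plc, giving 45% + 25% = 70%.
By sibling attribution (R1), Sven Bakker is treated as also owning Kenji Bakker's interest in Talon Pharma AG, giving 67% + 33% = 100%.
Chain via Ridgefield Group plc (R3): 70% × 29% = 20.3% of Silverbay Foods Inc.
Chain via Talon Pharma AG (R3): 100% × 49% = 49% of Silverbay Foods Inc.
Chain via Halcyon Ventures LLC (R3): 34% × 11% = 3.74% of Silverbay Foods Inc.
Aggregating (R2): 20.3% + 49% + 3.74% = 73.04%.
73.04% exceeds the 5% threshold by 68.04 percentage points.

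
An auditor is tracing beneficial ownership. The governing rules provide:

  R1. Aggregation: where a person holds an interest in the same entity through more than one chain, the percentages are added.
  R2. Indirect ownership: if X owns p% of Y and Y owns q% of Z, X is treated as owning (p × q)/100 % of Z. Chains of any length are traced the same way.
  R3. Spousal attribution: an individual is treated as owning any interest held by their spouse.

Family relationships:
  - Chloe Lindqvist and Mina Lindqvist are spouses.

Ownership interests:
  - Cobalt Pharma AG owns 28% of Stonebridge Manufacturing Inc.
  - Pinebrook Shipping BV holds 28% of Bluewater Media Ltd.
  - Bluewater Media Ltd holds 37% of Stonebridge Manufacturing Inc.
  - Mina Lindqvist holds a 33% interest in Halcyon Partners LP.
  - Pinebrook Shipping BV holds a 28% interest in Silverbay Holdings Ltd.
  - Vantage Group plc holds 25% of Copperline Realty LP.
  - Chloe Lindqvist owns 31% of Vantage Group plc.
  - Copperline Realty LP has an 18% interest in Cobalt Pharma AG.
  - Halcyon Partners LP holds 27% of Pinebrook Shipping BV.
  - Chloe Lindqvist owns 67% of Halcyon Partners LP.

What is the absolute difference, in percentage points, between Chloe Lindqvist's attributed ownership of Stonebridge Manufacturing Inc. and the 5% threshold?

By spousal attribution (R3), Chloe Lindqvist is treated as also owning Mina Lindqvist's interest in Halcyon Partners LP, giving 67% + 33% = 100%.
Chain via Halcyon Partners LP → Pinebrook Shipping BV → Bluewater Media Ltd (R2): 100% × 27% × 28% × 37% = 2.7972% of Stonebridge Manufacturing Inc.
Chain via Vantage Group plc → Copperline Realty LP → Cobalt Pharma AG (R2): 31% × 25% × 18% × 28% = 0.3906% of Stonebridge Manufacturing Inc.
Aggregating (R1): 2.7972% + 0.3906% = 3.1878%.
3.1878% falls short of the 5% threshold by 1.8122 percentage points.

1.8122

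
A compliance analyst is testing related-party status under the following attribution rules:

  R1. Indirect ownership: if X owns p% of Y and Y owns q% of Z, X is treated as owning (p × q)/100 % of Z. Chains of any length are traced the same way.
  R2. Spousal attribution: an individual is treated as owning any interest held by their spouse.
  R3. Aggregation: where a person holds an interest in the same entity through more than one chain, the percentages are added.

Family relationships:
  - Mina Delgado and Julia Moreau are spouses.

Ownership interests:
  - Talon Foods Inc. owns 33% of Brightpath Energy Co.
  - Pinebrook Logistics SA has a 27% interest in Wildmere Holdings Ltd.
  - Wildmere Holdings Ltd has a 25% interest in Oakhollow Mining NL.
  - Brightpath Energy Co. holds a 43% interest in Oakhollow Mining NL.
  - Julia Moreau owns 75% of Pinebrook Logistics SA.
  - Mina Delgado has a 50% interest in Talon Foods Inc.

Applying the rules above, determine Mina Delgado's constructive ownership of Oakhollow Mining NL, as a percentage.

By spousal attribution (R2), Mina Delgado is treated as owning Julia Moreau's 75% interest in Pinebrook Logistics SA.
Chain via Talon Foods Inc. → Brightpath Energy Co. (R1): 50% × 33% × 43% = 7.095% of Oakhollow Mining NL.
Chain via Pinebrook Logistics SA → Wildmere Holdings Ltd (R1): 75% × 27% × 25% = 5.0625% of Oakhollow Mining NL.
Aggregating (R3): 7.095% + 5.0625% = 12.1575%.

12.1575%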